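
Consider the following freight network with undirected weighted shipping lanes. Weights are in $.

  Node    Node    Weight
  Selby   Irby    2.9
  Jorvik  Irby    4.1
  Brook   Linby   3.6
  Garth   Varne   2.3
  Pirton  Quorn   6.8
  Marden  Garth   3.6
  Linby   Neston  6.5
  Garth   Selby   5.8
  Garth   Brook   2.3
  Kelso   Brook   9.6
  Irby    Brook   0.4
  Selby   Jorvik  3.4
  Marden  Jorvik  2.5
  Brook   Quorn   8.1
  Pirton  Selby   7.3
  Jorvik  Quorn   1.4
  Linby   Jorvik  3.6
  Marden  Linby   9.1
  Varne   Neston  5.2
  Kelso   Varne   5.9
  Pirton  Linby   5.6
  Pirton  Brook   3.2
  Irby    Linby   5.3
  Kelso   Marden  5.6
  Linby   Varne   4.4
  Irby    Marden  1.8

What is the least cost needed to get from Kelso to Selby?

Settle nodes by increasing distance from Kelso:
Kelso: 0
Marden: 5.6  (via Kelso)
Varne: 5.9  (via Kelso)
Irby: 7.4  (via Marden)
Brook: 7.8  (via Irby)
Jorvik: 8.1  (via Marden)
Garth: 8.2  (via Varne)
Quorn: 9.5  (via Jorvik)
Selby: 10.3  (via Irby)
Shortest route: Kelso–Marden–Irby–Selby = $10.3.

$10.3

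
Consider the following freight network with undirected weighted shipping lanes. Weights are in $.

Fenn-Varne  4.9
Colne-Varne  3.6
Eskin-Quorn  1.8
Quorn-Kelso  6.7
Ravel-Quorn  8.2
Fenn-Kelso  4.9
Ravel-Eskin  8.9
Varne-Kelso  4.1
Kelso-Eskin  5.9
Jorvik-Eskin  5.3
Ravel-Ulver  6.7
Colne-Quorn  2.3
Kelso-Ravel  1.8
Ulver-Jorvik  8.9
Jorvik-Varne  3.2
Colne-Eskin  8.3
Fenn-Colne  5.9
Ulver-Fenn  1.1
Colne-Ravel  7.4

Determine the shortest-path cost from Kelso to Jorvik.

$7.3

Shortest distances from Kelso:
Kelso: 0
Ravel: 1.8  (via Kelso)
Varne: 4.1  (via Kelso)
Fenn: 4.9  (via Kelso)
Eskin: 5.9  (via Kelso)
Ulver: 6  (via Fenn)
Quorn: 6.7  (via Kelso)
Jorvik: 7.3  (via Varne)
Shortest route: Kelso–Varne–Jorvik = $7.3.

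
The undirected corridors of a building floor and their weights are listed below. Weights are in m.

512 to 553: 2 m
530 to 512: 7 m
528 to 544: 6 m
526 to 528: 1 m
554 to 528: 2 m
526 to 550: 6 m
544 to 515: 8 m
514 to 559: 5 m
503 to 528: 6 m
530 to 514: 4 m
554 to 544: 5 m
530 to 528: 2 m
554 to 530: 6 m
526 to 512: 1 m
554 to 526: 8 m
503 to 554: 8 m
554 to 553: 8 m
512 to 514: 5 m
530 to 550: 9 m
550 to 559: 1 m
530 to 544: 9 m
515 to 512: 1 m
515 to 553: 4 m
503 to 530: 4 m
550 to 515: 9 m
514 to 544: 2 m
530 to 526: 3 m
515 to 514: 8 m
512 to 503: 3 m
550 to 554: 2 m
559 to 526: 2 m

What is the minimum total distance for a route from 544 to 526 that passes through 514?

Best 544 to 514: 544–514 costing 2
Shortest 514→526: 514–512–526 = 6
Total via 514: 2 + 6 = 8 m.

8 m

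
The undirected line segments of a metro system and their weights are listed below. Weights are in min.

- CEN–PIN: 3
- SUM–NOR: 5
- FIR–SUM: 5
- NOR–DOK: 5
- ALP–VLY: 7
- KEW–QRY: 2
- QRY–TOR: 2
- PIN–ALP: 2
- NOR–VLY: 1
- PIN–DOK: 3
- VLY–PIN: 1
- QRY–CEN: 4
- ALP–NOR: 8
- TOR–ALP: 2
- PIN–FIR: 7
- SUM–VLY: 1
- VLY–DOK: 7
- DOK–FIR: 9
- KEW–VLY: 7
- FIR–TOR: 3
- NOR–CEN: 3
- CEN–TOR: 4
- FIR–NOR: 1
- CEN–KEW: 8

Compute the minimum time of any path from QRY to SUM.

Settle nodes by increasing distance from QRY:
QRY: 0
TOR: 2  (via QRY)
KEW: 2  (via QRY)
ALP: 4  (via TOR)
CEN: 4  (via QRY)
FIR: 5  (via TOR)
PIN: 6  (via ALP)
NOR: 6  (via FIR)
VLY: 7  (via PIN)
SUM: 8  (via VLY)
Shortest route: QRY–TOR–ALP–PIN–VLY–SUM = 8 min.

8 min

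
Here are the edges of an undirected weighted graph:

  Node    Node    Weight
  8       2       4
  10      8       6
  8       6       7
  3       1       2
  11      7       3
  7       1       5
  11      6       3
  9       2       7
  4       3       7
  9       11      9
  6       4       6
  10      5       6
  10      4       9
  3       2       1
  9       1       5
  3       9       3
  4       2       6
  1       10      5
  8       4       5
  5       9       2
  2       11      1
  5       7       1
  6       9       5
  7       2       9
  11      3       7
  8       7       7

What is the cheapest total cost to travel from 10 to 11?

9

Candidate routes:
10–1–3–2–11: 5+2+1+1 = 9
10–8–2–11: 6+4+1 = 11
10–5–7–11: 6+1+3 = 10
The minimum is 9 via 10–1–3–2–11.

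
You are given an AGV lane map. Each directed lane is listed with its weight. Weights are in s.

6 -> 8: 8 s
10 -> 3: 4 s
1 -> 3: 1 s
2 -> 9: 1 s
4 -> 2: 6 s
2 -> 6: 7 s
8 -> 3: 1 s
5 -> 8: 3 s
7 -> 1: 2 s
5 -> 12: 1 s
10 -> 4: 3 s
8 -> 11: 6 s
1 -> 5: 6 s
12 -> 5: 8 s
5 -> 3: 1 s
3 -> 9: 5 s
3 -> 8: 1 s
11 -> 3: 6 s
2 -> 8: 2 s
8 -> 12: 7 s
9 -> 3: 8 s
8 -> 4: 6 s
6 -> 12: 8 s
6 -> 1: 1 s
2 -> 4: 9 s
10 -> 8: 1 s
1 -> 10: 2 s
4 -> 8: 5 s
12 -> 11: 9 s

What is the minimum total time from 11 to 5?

Settle nodes by increasing distance from 11:
11: 0
3: 6  (via 11)
8: 7  (via 3)
9: 11  (via 3)
4: 13  (via 8)
12: 14  (via 8)
2: 19  (via 4)
5: 22  (via 12)
Shortest route: 11 → 3 → 8 → 12 → 5 = 22 s.

22 s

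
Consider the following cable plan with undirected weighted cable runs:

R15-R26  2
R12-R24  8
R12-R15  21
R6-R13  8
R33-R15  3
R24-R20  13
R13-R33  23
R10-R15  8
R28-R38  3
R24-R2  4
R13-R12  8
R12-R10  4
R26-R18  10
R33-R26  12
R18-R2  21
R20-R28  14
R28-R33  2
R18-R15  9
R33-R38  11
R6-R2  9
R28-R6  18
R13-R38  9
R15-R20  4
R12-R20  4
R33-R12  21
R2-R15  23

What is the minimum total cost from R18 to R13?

Settle nodes by increasing distance from R18:
R18: 0
R15: 9  (via R18)
R26: 10  (via R18)
R33: 12  (via R15)
R20: 13  (via R15)
R28: 14  (via R33)
R10: 17  (via R15)
R38: 17  (via R28)
R12: 17  (via R20)
R2: 21  (via R18)
R13: 25  (via R12)
Shortest route: R18–R15–R20–R12–R13 = 25.

25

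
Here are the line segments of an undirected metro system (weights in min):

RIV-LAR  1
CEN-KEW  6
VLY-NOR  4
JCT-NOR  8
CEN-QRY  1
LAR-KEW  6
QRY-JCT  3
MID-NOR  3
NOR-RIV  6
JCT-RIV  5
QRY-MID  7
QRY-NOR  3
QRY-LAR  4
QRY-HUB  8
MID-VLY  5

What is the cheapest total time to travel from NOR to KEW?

Compare a few routes:
NOR–MID–QRY–CEN–KEW: 3+7+1+6 = 17
NOR–QRY–CEN–KEW: 3+1+6 = 10
NOR–QRY–LAR–KEW: 3+4+6 = 13
NOR–RIV–LAR–KEW: 6+1+6 = 13
Cheapest is NOR–QRY–CEN–KEW at 10 min.

10 min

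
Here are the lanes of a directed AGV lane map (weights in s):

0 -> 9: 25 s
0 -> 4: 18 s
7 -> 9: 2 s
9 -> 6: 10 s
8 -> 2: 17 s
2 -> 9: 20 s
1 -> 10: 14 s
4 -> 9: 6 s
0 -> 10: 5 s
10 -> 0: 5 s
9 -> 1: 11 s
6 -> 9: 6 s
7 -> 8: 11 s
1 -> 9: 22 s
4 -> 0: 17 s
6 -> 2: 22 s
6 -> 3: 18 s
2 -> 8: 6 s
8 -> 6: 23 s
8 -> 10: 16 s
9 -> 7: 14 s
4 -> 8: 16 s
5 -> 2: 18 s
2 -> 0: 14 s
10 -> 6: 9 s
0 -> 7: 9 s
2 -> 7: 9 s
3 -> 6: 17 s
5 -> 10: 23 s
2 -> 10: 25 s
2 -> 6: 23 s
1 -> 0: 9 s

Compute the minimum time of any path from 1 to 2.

45 s

Running Dijkstra from 1:
1: 0
0: 9  (via 1)
10: 14  (via 1)
7: 18  (via 0)
9: 20  (via 7)
6: 23  (via 10)
4: 27  (via 0)
8: 29  (via 7)
3: 41  (via 6)
2: 45  (via 6)
Shortest route: 1 → 10 → 6 → 2 = 45 s.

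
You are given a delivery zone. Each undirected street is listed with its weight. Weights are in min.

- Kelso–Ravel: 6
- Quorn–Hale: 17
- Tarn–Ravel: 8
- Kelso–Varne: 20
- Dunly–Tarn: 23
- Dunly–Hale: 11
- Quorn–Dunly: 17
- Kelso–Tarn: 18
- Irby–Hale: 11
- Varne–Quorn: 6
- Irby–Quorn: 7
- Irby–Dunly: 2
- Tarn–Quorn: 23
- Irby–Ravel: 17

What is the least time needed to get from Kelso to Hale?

34 min

Settle nodes by increasing distance from Kelso:
Kelso: 0
Ravel: 6  (via Kelso)
Tarn: 14  (via Ravel)
Varne: 20  (via Kelso)
Irby: 23  (via Ravel)
Dunly: 25  (via Irby)
Quorn: 26  (via Varne)
Hale: 34  (via Irby)
Shortest route: Kelso → Ravel → Irby → Hale = 34 min.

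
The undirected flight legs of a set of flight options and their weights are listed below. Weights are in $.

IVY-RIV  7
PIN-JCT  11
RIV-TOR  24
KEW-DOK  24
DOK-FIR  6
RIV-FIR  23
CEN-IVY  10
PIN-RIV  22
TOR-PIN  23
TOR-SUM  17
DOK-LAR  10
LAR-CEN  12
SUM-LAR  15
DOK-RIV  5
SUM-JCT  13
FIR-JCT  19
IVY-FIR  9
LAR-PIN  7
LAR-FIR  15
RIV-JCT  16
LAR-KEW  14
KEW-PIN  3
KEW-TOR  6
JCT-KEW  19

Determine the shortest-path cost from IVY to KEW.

$32

Compare a few routes:
IVY → FIR → LAR → PIN → KEW: 9+15+7+3 = 34
IVY → RIV → PIN → KEW: 7+22+3 = 32
The minimum is $32 via IVY → RIV → PIN → KEW.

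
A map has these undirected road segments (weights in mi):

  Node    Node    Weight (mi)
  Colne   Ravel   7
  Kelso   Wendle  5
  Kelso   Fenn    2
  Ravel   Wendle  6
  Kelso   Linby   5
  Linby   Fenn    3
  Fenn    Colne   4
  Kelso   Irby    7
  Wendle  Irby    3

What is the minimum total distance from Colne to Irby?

Enumerating some paths:
Colne → Ravel → Wendle → Irby: 7+6+3 = 16
Colne → Fenn → Kelso → Irby: 4+2+7 = 13
Colne → Fenn → Kelso → Wendle → Irby: 4+2+5+3 = 14
Cheapest is Colne → Fenn → Kelso → Irby at 13 mi.

13 mi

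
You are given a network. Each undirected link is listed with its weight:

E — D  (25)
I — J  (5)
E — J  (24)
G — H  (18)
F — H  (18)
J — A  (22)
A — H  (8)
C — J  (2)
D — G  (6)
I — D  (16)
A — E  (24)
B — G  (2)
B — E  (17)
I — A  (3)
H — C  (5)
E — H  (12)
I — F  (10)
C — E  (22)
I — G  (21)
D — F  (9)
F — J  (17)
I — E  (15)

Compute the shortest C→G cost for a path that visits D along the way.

29

Best C to D: C → J → I → D costing 23
Best D to G: D → G costing 6
Total via D: 23 + 6 = 29.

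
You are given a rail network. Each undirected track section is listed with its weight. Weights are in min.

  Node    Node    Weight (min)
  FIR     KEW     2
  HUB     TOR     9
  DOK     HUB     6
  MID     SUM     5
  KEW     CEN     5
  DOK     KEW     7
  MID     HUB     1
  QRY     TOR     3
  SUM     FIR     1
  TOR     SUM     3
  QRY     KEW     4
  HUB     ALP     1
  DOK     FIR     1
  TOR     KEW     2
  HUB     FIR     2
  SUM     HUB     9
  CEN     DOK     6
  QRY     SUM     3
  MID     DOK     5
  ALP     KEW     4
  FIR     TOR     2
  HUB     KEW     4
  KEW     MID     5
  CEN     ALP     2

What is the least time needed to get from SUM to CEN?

6 min

Running Dijkstra from SUM:
SUM: 0
FIR: 1  (via SUM)
DOK: 2  (via FIR)
TOR: 3  (via SUM)
KEW: 3  (via FIR)
HUB: 3  (via FIR)
QRY: 3  (via SUM)
MID: 4  (via HUB)
ALP: 4  (via HUB)
CEN: 6  (via ALP)
Shortest route: SUM → FIR → HUB → ALP → CEN = 6 min.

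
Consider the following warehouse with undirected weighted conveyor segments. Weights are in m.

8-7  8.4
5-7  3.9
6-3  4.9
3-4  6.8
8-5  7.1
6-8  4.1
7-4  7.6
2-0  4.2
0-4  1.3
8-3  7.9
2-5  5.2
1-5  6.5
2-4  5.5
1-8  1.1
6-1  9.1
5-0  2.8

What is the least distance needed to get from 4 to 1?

Enumerating some paths:
4–3–8–1: 6.8+7.9+1.1 = 15.8
4–0–5–1: 1.3+2.8+6.5 = 10.6
4–3–6–8–1: 6.8+4.9+4.1+1.1 = 16.9
4–0–5–8–1: 1.3+2.8+7.1+1.1 = 12.3
Cheapest is 4–0–5–1 at 10.6 m.

10.6 m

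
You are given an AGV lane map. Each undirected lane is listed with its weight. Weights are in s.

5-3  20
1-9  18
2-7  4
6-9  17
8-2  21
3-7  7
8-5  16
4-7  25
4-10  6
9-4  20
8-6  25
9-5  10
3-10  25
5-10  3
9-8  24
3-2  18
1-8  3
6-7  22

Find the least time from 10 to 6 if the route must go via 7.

Best 10 to 7: 10 → 5 → 3 → 7 costing 30
Best 7 to 6: 7 → 6 costing 22
Total via 7: 30 + 22 = 52 s.

52 s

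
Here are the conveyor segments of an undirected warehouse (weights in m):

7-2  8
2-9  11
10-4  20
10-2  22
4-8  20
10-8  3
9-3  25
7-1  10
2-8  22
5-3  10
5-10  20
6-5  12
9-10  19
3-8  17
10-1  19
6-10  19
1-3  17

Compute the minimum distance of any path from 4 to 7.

49 m

Candidate routes:
4 → 10 → 1 → 7: 20+19+10 = 49
4 → 8 → 2 → 7: 20+22+8 = 50
4 → 10 → 2 → 7: 20+22+8 = 50
Cheapest is 4 → 10 → 1 → 7 at 49 m.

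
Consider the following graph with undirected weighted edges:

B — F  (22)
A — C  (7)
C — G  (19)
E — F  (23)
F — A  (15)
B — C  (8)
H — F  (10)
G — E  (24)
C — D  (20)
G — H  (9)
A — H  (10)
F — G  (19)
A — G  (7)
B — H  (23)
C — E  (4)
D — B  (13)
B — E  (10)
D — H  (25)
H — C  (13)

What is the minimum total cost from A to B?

15

Settle nodes by increasing distance from A:
A: 0
C: 7  (via A)
G: 7  (via A)
H: 10  (via A)
E: 11  (via C)
B: 15  (via C)
Shortest route: A → C → B = 15.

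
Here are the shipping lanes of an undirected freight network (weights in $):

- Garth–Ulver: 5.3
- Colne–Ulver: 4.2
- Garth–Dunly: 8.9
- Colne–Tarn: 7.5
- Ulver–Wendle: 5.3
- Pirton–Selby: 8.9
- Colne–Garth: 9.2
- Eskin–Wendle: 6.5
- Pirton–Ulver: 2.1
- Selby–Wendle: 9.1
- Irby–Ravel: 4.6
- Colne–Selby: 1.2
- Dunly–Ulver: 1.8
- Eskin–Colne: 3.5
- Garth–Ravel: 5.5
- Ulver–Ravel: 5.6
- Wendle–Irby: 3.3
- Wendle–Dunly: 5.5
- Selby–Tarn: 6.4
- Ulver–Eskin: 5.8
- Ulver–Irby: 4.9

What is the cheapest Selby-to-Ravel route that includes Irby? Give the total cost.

$14.9

Best Selby to Irby: Selby–Colne–Ulver–Irby costing 10.3
Shortest Irby→Ravel: Irby–Ravel = 4.6
Total via Irby: 10.3 + 4.6 = $14.9.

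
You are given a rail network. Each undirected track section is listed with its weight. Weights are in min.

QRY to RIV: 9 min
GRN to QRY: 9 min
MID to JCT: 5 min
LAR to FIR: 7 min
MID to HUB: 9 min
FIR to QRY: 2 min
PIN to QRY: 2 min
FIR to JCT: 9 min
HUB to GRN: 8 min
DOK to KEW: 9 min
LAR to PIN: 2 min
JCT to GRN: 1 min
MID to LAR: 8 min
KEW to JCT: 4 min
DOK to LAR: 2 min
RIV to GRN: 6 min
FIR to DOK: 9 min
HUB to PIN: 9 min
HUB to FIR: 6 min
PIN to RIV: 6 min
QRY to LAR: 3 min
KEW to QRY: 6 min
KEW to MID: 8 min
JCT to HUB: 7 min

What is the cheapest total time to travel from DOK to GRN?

Compare a few routes:
DOK - LAR - PIN - RIV - GRN: 2+2+6+6 = 16
DOK - LAR - MID - JCT - GRN: 2+8+5+1 = 16
DOK - LAR - QRY - GRN: 2+3+9 = 14
DOK - LAR - PIN - QRY - GRN: 2+2+2+9 = 15
The minimum is 14 min via DOK - LAR - QRY - GRN.

14 min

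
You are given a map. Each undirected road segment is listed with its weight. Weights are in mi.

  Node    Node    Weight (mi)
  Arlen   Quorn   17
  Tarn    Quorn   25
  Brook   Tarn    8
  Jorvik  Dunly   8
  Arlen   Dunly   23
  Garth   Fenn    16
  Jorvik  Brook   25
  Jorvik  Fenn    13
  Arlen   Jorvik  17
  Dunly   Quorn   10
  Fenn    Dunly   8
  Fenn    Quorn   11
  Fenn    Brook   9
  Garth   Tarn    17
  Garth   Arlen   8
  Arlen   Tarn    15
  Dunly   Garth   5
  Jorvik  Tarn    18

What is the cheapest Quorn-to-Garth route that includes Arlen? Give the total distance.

25 mi

Best Quorn to Arlen: Quorn–Arlen costing 17
Best Arlen to Garth: Arlen–Garth costing 8
Total via Arlen: 17 + 8 = 25 mi.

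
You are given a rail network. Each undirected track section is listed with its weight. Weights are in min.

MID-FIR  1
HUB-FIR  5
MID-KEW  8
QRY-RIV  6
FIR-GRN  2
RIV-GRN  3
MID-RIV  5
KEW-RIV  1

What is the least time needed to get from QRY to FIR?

11 min

Compare a few routes:
QRY–RIV–MID–FIR: 6+5+1 = 12
QRY–RIV–KEW–MID–FIR: 6+1+8+1 = 16
QRY–RIV–GRN–FIR: 6+3+2 = 11
The minimum is 11 min via QRY–RIV–GRN–FIR.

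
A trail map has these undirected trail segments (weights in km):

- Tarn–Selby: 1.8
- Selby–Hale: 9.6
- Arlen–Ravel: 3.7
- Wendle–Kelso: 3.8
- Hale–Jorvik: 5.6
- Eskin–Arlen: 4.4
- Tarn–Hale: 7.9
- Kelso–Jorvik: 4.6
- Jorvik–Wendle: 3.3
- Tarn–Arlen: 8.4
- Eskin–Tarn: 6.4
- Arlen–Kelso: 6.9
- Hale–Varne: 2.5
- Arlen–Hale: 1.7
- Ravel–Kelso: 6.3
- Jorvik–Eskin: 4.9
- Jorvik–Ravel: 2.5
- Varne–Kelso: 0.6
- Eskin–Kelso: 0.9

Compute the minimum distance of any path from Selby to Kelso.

9.1 km

Candidate routes:
Selby - Hale - Varne - Kelso: 9.6+2.5+0.6 = 12.7
Selby - Tarn - Hale - Varne - Kelso: 1.8+7.9+2.5+0.6 = 12.8
Selby - Tarn - Arlen - Hale - Varne - Kelso: 1.8+8.4+1.7+2.5+0.6 = 15
Selby - Tarn - Eskin - Kelso: 1.8+6.4+0.9 = 9.1
Cheapest is Selby - Tarn - Eskin - Kelso at 9.1 km.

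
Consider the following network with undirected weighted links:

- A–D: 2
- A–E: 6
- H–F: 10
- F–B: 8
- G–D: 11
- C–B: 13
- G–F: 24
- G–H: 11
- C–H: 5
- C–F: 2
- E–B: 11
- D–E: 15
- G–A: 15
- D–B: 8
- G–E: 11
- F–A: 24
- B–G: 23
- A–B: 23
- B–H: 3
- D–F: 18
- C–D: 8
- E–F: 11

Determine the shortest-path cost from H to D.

Enumerating some paths:
H–F–C–D: 10+2+8 = 20
H–B–D: 3+8 = 11
H–C–D: 5+8 = 13
H–B–F–C–D: 3+8+2+8 = 21
The minimum is 11 via H–B–D.

11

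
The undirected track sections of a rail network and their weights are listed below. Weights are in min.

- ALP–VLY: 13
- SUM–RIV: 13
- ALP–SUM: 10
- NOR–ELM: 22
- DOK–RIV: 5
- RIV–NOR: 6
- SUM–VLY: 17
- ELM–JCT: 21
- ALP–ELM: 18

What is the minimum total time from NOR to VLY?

36 min

Candidate routes:
NOR–RIV–SUM–ALP–VLY: 6+13+10+13 = 42
NOR–RIV–SUM–VLY: 6+13+17 = 36
NOR–ELM–ALP–VLY: 22+18+13 = 53
The minimum is 36 min via NOR–RIV–SUM–VLY.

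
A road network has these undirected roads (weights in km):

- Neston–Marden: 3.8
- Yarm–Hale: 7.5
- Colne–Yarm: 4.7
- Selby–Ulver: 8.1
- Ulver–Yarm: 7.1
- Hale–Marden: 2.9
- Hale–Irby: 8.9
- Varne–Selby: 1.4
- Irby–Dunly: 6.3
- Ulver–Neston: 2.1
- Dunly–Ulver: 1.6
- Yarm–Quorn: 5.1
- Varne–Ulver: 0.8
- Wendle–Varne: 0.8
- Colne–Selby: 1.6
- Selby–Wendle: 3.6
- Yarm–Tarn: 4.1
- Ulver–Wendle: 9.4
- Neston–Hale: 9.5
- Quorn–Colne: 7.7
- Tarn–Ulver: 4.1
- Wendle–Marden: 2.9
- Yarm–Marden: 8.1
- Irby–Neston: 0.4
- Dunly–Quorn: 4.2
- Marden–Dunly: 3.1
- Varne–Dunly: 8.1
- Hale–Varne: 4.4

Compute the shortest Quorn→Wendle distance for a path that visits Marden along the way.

10.2 km

Best Quorn to Marden: Quorn–Dunly–Marden costing 7.3
Shortest Marden→Wendle: Marden–Wendle = 2.9
Total via Marden: 7.3 + 2.9 = 10.2 km.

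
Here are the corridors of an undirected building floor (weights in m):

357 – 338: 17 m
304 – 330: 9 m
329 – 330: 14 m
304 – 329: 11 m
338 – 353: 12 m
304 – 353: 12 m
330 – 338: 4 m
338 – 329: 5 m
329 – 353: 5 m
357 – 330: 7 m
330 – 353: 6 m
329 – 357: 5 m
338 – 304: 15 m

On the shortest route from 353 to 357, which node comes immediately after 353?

Compare a few routes:
353 → 330 → 338 → 329 → 357: 6+4+5+5 = 20
353 → 329 → 357: 5+5 = 10
353 → 330 → 357: 6+7 = 13
The minimum is 10 m via 353 → 329 → 357.
So from 353 the first move is to 329.

329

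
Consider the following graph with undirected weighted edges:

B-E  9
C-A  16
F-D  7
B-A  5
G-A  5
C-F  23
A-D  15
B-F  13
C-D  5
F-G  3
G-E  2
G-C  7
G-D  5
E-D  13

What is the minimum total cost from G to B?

Candidate routes:
G–A–B: 5+5 = 10
G–E–B: 2+9 = 11
The minimum is 10 via G–A–B.

10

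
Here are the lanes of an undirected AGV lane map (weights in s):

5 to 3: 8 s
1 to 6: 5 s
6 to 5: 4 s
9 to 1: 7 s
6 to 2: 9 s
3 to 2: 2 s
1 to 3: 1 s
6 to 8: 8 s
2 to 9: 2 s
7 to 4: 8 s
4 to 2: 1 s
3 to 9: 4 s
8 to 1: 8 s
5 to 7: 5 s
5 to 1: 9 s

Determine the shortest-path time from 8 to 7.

Shortest distances from 8:
8: 0
1: 8  (via 8)
6: 8  (via 8)
3: 9  (via 1)
2: 11  (via 3)
4: 12  (via 2)
5: 12  (via 6)
9: 13  (via 3)
7: 17  (via 5)
Shortest route: 8 → 6 → 5 → 7 = 17 s.

17 s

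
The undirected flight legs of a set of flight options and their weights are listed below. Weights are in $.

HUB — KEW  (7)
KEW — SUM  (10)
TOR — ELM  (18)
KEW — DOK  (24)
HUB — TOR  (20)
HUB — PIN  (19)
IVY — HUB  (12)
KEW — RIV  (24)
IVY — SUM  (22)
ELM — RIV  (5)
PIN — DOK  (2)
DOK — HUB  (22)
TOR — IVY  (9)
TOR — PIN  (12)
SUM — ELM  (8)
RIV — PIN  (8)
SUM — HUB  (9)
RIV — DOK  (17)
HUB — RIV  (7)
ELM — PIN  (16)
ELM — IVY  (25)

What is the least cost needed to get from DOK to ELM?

Settle nodes by increasing distance from DOK:
DOK: 0
PIN: 2  (via DOK)
RIV: 10  (via PIN)
TOR: 14  (via PIN)
ELM: 15  (via RIV)
Shortest route: DOK–PIN–RIV–ELM = $15.

$15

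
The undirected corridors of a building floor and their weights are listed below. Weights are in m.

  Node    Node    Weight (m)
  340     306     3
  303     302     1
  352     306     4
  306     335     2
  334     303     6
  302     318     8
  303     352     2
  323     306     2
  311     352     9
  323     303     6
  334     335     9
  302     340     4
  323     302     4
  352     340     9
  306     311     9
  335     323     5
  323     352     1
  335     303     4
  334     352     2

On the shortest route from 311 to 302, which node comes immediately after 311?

352

Compare a few routes:
311 - 306 - 323 - 352 - 303 - 302: 9+2+1+2+1 = 15
311 - 352 - 323 - 302: 9+1+4 = 14
311 - 352 - 303 - 302: 9+2+1 = 12
311 - 306 - 323 - 302: 9+2+4 = 15
The minimum is 12 m via 311 - 352 - 303 - 302.
So from 311 the first move is to 352.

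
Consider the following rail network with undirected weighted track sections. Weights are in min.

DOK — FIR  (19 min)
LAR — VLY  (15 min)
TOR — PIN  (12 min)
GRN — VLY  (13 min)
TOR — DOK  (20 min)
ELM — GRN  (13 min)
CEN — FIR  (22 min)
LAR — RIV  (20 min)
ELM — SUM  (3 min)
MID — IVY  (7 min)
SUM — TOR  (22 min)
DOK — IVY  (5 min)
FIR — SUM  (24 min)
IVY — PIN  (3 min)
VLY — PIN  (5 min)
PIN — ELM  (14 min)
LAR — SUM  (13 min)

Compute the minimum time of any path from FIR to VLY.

32 min

Candidate routes:
FIR → DOK → IVY → PIN → VLY: 19+5+3+5 = 32
FIR → SUM → ELM → PIN → VLY: 24+3+14+5 = 46
Cheapest is FIR → DOK → IVY → PIN → VLY at 32 min.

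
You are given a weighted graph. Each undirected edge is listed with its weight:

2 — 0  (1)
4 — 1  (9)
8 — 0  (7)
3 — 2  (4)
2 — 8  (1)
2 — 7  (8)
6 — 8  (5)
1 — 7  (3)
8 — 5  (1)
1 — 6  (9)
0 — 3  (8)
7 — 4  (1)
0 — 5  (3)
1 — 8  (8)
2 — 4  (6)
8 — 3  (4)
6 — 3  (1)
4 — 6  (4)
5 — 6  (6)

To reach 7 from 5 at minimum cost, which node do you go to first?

Enumerating some paths:
5 - 8 - 3 - 6 - 4 - 7: 1+4+1+4+1 = 11
5 - 8 - 6 - 4 - 7: 1+5+4+1 = 11
5 - 8 - 2 - 7: 1+1+8 = 10
5 - 8 - 2 - 4 - 7: 1+1+6+1 = 9
Cheapest is 5 - 8 - 2 - 4 - 7 at 9.
So from 5 the first move is to 8.

8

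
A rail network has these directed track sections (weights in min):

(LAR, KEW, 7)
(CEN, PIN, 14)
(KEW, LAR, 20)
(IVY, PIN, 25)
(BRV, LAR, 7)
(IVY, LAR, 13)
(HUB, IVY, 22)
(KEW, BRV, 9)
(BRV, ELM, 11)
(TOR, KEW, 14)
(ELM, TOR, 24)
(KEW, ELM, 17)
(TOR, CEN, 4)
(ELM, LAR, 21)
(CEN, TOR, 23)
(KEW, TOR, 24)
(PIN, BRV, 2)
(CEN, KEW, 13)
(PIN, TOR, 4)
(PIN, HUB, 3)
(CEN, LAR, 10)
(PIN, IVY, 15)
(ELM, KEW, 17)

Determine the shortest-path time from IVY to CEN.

Compare a few routes:
IVY–PIN–TOR–CEN: 25+4+4 = 33
IVY–LAR–KEW–TOR–CEN: 13+7+24+4 = 48
IVY–LAR–KEW–ELM–TOR–CEN: 13+7+17+24+4 = 65
The minimum is 33 min via IVY–PIN–TOR–CEN.

33 min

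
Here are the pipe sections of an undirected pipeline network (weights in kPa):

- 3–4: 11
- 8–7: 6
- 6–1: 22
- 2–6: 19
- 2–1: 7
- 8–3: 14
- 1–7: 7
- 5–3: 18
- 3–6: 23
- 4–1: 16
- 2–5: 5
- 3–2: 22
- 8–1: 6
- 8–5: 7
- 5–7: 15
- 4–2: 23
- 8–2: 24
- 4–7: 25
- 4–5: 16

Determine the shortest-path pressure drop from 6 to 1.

Shortest distances from 6:
6: 0
2: 19  (via 6)
1: 22  (via 6)
Shortest route: 6 → 1 = 22 kPa.

22 kPa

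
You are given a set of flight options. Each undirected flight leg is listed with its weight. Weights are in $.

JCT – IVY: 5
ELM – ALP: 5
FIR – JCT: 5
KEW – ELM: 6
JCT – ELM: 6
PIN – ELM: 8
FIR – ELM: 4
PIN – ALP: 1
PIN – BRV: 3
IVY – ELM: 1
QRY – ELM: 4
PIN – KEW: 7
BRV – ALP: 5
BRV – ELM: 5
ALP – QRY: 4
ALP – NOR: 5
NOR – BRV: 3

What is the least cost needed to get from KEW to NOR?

Candidate routes:
KEW → PIN → ALP → NOR: 7+1+5 = 13
KEW → ELM → ALP → NOR: 6+5+5 = 16
KEW → ELM → BRV → NOR: 6+5+3 = 14
KEW → PIN → ALP → BRV → NOR: 7+1+5+3 = 16
Cheapest is KEW → PIN → ALP → NOR at $13.

$13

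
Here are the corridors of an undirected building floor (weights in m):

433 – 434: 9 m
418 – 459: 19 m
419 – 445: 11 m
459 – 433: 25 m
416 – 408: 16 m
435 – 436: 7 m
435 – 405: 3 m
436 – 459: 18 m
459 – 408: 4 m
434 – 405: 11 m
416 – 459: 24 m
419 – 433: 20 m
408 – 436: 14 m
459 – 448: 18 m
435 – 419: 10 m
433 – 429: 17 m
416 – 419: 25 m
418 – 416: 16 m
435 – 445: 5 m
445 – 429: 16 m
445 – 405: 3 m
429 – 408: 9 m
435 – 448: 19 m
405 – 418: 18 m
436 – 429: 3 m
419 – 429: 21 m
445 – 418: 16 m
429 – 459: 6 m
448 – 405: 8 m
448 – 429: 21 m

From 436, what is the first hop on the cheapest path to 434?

435

Enumerating some paths:
436 → 435 → 405 → 434: 7+3+11 = 21
436 → 429 → 445 → 405 → 434: 3+16+3+11 = 33
436 → 429 → 433 → 434: 3+17+9 = 29
436 → 435 → 445 → 405 → 434: 7+5+3+11 = 26
The minimum is 21 m via 436 → 435 → 405 → 434.
So from 436 the first move is to 435.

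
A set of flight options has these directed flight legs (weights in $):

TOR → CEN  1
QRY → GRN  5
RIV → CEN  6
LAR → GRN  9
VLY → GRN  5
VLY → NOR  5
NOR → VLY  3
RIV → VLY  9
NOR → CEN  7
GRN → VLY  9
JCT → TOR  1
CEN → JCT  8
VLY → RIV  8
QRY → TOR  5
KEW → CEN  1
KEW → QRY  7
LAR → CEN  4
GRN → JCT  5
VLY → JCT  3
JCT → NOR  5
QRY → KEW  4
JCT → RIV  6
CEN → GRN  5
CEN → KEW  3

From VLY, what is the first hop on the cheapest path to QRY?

Compare a few routes:
VLY–NOR–CEN–KEW–QRY: 5+7+3+7 = 22
VLY–JCT–TOR–CEN–KEW–QRY: 3+1+1+3+7 = 15
Cheapest is VLY–JCT–TOR–CEN–KEW–QRY at $15.
So from VLY the first move is to JCT.

JCT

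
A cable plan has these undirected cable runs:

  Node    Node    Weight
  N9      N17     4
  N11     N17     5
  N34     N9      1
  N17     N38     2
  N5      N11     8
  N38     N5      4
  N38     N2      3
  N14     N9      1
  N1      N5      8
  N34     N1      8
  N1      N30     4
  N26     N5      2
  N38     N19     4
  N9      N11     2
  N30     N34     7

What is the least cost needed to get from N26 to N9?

12

Candidate routes:
N26 - N5 - N38 - N17 - N9: 2+4+2+4 = 12
N26 - N5 - N38 - N17 - N11 - N9: 2+4+2+5+2 = 15
The minimum is 12 via N26 - N5 - N38 - N17 - N9.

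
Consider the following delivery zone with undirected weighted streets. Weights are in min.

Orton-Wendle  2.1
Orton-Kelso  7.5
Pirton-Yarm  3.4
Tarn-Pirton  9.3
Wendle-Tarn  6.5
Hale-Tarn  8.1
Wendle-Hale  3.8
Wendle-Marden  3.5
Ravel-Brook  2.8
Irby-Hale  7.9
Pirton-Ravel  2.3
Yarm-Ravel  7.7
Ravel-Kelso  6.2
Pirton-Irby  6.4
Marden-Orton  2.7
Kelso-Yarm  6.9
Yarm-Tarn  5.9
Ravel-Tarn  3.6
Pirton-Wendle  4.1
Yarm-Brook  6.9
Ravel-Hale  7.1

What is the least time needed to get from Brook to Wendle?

Settle nodes by increasing distance from Brook:
Brook: 0
Ravel: 2.8  (via Brook)
Pirton: 5.1  (via Ravel)
Tarn: 6.4  (via Ravel)
Yarm: 6.9  (via Brook)
Kelso: 9  (via Ravel)
Wendle: 9.2  (via Pirton)
Shortest route: Brook → Ravel → Pirton → Wendle = 9.2 min.

9.2 min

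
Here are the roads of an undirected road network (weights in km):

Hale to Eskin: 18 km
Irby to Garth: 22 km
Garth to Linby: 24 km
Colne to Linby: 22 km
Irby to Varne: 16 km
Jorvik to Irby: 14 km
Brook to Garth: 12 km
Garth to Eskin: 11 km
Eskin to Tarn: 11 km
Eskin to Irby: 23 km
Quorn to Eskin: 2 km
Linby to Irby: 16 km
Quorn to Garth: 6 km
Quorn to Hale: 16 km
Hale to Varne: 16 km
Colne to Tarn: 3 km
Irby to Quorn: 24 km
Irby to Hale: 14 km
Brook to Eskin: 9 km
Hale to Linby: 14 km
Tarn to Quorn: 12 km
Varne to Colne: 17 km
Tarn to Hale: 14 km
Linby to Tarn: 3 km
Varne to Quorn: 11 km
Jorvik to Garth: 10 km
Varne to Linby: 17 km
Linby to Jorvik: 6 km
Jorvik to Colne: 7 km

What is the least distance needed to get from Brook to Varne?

22 km

Compare a few routes:
Brook → Eskin → Quorn → Varne: 9+2+11 = 22
Brook → Garth → Quorn → Varne: 12+6+11 = 29
Brook → Garth → Eskin → Quorn → Varne: 12+11+2+11 = 36
Cheapest is Brook → Eskin → Quorn → Varne at 22 km.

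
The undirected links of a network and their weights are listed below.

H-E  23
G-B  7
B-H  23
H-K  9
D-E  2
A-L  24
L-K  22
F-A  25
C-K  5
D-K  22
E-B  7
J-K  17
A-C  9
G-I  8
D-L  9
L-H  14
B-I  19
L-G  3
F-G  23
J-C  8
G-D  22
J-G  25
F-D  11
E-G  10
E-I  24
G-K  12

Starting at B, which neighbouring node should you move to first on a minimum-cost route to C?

Candidate routes:
B - G - K - C: 7+12+5 = 24
B - E - G - K - C: 7+10+12+5 = 34
B - G - L - K - C: 7+3+22+5 = 37
B - E - D - K - C: 7+2+22+5 = 36
Cheapest is B - G - K - C at 24.
So from B the first move is to G.

G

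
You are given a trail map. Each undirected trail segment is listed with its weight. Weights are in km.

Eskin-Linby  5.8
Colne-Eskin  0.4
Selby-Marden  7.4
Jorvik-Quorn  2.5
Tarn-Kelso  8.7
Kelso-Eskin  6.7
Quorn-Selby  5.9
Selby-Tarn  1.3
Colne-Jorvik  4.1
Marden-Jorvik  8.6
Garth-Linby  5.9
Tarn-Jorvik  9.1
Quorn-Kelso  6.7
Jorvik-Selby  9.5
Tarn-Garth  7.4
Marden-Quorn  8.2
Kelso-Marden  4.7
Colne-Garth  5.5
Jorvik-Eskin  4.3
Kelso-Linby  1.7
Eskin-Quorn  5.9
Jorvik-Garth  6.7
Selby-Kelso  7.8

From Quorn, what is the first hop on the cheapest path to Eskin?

Compare a few routes:
Quorn → Eskin: 5.9 = 5.9
Quorn → Jorvik → Eskin: 2.5+4.3 = 6.8
The minimum is 5.9 km via Quorn → Eskin.
So from Quorn the first move is to Eskin.

Eskin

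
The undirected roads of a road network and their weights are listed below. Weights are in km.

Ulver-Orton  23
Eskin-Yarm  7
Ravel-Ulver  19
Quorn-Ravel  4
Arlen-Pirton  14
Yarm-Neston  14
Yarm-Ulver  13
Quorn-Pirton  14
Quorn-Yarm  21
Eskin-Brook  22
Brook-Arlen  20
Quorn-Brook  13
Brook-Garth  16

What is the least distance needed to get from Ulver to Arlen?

Enumerating some paths:
Ulver → Ravel → Quorn → Pirton → Arlen: 19+4+14+14 = 51
Ulver → Ravel → Quorn → Brook → Arlen: 19+4+13+20 = 56
Ulver → Yarm → Eskin → Brook → Arlen: 13+7+22+20 = 62
The minimum is 51 km via Ulver → Ravel → Quorn → Pirton → Arlen.

51 km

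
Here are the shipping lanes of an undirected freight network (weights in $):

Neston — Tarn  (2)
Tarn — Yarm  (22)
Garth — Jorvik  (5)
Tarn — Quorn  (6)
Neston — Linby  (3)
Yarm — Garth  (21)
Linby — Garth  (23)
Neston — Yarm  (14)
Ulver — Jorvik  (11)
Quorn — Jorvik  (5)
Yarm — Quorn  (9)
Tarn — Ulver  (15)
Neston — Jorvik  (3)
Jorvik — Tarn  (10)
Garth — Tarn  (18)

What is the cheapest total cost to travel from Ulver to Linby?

$17

Compare a few routes:
Ulver → Tarn → Neston → Linby: 15+2+3 = 20
Ulver → Jorvik → Neston → Linby: 11+3+3 = 17
Cheapest is Ulver → Jorvik → Neston → Linby at $17.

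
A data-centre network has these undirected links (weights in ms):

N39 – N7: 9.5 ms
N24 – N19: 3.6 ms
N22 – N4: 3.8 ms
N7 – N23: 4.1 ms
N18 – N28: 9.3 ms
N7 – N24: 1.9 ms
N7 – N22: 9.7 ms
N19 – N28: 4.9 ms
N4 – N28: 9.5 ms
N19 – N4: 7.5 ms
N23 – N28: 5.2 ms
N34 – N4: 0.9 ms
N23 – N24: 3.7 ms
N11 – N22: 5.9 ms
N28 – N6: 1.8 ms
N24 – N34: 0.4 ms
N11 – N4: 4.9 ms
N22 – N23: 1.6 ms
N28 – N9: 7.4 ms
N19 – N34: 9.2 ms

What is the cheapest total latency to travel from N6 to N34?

10.7 ms

Shortest distances from N6:
N6: 0
N28: 1.8  (via N6)
N19: 6.7  (via N28)
N23: 7  (via N28)
N22: 8.6  (via N23)
N9: 9.2  (via N28)
N24: 10.3  (via N19)
N34: 10.7  (via N24)
Shortest route: N6–N28–N19–N24–N34 = 10.7 ms.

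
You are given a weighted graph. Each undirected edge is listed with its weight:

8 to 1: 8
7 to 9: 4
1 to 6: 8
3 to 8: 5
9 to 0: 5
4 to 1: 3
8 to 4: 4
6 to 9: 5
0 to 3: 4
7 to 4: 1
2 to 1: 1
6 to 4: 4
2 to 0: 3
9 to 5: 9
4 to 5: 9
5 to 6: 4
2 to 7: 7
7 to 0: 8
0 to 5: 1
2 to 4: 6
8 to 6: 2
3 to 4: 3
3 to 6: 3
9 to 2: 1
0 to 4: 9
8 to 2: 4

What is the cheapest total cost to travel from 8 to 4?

Candidate routes:
8 - 2 - 1 - 4: 4+1+3 = 8
8 - 6 - 4: 2+4 = 6
8 - 6 - 3 - 4: 2+3+3 = 8
8 - 4: 4 = 4
The minimum is 4 via 8 - 4.

4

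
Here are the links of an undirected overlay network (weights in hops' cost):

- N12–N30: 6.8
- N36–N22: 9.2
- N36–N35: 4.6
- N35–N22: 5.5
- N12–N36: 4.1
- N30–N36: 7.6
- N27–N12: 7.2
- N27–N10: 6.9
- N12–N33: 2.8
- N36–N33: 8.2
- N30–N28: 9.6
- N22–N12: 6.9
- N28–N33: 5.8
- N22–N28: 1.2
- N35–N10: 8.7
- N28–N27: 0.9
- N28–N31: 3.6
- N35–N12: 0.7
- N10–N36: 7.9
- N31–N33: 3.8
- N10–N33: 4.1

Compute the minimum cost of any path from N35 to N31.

7.3 hops' cost

Compare a few routes:
N35 → N22 → N28 → N31: 5.5+1.2+3.6 = 10.3
N35 → N12 → N27 → N28 → N31: 0.7+7.2+0.9+3.6 = 12.4
N35 → N12 → N22 → N28 → N31: 0.7+6.9+1.2+3.6 = 12.4
N35 → N12 → N33 → N31: 0.7+2.8+3.8 = 7.3
Cheapest is N35 → N12 → N33 → N31 at 7.3 hops' cost.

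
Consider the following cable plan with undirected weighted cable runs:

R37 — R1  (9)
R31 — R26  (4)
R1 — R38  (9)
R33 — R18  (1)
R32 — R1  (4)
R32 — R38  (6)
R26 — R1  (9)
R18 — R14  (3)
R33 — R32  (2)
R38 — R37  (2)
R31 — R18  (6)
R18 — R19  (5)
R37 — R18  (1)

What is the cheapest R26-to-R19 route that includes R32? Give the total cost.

21

Best R26 to R32: R26 → R1 → R32 costing 13
Best R32 to R19: R32 → R33 → R18 → R19 costing 8
Total via R32: 13 + 8 = 21.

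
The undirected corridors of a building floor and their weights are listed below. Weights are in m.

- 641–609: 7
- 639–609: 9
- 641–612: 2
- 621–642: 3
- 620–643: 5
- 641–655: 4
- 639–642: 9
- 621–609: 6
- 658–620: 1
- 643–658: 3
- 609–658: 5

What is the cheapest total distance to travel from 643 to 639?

17 m

Shortest distances from 643:
643: 0
658: 3  (via 643)
620: 4  (via 658)
609: 8  (via 658)
621: 14  (via 609)
641: 15  (via 609)
612: 17  (via 641)
639: 17  (via 609)
Shortest route: 643–658–609–639 = 17 m.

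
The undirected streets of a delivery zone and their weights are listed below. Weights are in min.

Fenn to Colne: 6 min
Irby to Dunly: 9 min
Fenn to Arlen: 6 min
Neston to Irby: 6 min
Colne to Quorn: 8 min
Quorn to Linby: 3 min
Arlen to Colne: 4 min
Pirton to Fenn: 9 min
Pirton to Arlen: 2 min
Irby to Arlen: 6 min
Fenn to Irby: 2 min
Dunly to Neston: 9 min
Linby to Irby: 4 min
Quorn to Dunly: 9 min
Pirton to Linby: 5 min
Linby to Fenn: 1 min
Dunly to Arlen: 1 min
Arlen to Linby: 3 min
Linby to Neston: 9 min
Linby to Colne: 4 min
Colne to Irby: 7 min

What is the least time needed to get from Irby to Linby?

3 min

Enumerating some paths:
Irby - Fenn - Linby: 2+1 = 3
Irby - Linby: 4 = 4
The minimum is 3 min via Irby - Fenn - Linby.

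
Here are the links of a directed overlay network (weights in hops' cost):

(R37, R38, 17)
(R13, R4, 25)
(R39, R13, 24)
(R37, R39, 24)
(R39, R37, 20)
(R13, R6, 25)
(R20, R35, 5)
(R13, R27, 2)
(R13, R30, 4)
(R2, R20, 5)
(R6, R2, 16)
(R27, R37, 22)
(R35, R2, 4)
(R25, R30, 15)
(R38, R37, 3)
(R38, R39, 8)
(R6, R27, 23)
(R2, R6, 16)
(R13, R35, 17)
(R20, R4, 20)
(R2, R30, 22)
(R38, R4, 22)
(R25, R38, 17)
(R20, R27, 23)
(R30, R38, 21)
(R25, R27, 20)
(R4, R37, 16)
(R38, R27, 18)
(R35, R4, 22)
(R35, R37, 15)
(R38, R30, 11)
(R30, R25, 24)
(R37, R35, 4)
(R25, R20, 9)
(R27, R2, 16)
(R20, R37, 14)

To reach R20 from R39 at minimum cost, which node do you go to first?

Compare a few routes:
R39–R13–R35–R2–R20: 24+17+4+5 = 50
R39–R13–R27–R2–R20: 24+2+16+5 = 47
R39–R37–R35–R2–R20: 20+4+4+5 = 33
Cheapest is R39–R37–R35–R2–R20 at 33 hops' cost.
So from R39 the first move is to R37.

R37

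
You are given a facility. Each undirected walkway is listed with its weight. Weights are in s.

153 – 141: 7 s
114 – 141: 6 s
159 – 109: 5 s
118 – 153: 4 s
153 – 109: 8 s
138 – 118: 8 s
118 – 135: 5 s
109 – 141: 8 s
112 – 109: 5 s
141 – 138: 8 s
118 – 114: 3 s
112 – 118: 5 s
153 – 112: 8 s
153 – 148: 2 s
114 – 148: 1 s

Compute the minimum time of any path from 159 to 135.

Enumerating some paths:
159 → 109 → 153 → 118 → 135: 5+8+4+5 = 22
159 → 109 → 112 → 153 → 118 → 135: 5+5+8+4+5 = 27
159 → 109 → 112 → 118 → 135: 5+5+5+5 = 20
159 → 109 → 153 → 148 → 114 → 118 → 135: 5+8+2+1+3+5 = 24
Cheapest is 159 → 109 → 112 → 118 → 135 at 20 s.

20 s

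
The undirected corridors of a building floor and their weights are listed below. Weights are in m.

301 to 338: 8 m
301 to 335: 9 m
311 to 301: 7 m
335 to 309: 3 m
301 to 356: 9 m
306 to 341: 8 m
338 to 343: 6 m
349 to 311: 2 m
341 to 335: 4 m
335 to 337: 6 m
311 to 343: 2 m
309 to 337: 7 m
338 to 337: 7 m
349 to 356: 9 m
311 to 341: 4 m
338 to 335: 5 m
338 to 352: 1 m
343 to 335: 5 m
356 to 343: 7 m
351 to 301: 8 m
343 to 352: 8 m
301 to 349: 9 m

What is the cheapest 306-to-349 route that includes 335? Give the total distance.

21 m

Best 306 to 335: 306 → 341 → 335 costing 12
Shortest 335→349: 335 → 343 → 311 → 349 = 9
Total via 335: 12 + 9 = 21 m.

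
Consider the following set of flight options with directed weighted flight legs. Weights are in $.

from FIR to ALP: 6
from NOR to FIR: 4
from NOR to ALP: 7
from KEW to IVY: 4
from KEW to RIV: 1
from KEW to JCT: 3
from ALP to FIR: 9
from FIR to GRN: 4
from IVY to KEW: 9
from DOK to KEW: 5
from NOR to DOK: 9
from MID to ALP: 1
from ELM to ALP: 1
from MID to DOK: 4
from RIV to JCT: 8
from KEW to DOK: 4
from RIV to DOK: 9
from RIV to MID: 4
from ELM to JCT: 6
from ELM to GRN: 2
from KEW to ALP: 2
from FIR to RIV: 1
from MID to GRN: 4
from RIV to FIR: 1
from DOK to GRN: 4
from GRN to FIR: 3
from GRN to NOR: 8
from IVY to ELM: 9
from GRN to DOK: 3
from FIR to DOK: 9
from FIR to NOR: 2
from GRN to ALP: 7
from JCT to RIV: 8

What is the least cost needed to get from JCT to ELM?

Running Dijkstra from JCT:
JCT: 0
RIV: 8  (via JCT)
FIR: 9  (via RIV)
NOR: 11  (via FIR)
MID: 12  (via RIV)
GRN: 13  (via FIR)
ALP: 13  (via MID)
DOK: 16  (via MID)
KEW: 21  (via DOK)
IVY: 25  (via KEW)
ELM: 34  (via IVY)
Shortest route: JCT → RIV → MID → DOK → KEW → IVY → ELM = $34.

$34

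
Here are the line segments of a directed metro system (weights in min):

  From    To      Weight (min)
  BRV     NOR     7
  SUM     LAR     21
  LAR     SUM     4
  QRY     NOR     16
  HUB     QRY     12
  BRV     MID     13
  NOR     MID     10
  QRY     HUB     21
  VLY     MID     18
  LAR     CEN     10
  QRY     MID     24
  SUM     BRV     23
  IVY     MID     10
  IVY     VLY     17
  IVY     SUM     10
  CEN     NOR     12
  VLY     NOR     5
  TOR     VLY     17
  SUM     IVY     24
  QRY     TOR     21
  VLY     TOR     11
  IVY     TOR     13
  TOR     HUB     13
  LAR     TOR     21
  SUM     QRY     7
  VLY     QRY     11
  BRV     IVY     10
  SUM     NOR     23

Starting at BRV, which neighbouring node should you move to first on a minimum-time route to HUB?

IVY

Enumerating some paths:
BRV - IVY - VLY - QRY - HUB: 10+17+11+21 = 59
BRV - IVY - SUM - QRY - HUB: 10+10+7+21 = 48
BRV - IVY - TOR - HUB: 10+13+13 = 36
BRV - IVY - VLY - TOR - HUB: 10+17+11+13 = 51
The minimum is 36 min via BRV - IVY - TOR - HUB.
So from BRV the first move is to IVY.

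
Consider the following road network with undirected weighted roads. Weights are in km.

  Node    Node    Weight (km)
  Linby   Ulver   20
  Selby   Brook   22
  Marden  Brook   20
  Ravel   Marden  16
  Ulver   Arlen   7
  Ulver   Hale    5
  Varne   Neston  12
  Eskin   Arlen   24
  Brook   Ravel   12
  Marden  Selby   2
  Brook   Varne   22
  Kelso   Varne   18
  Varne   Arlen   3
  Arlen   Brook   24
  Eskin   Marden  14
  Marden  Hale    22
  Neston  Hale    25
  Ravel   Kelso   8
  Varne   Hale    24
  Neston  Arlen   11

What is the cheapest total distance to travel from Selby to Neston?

Running Dijkstra from Selby:
Selby: 0
Marden: 2  (via Selby)
Eskin: 16  (via Marden)
Ravel: 18  (via Marden)
Brook: 22  (via Selby)
Hale: 24  (via Marden)
Kelso: 26  (via Ravel)
Ulver: 29  (via Hale)
Arlen: 36  (via Ulver)
Varne: 39  (via Arlen)
Neston: 47  (via Arlen)
Shortest route: Selby → Marden → Hale → Ulver → Arlen → Neston = 47 km.

47 km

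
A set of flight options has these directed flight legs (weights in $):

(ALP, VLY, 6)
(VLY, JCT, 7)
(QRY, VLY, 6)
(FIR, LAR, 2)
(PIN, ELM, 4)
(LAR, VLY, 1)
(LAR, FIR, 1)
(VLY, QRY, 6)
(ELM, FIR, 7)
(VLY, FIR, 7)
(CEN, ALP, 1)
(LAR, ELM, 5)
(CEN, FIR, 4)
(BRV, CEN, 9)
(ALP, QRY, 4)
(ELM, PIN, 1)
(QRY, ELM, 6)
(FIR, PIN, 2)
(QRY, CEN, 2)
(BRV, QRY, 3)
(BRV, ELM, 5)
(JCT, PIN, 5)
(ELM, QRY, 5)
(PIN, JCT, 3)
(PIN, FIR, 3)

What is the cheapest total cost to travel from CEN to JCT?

Running Dijkstra from CEN:
CEN: 0
ALP: 1  (via CEN)
FIR: 4  (via CEN)
QRY: 5  (via ALP)
LAR: 6  (via FIR)
PIN: 6  (via FIR)
VLY: 7  (via ALP)
JCT: 9  (via PIN)
Shortest route: CEN → FIR → PIN → JCT = $9.

$9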